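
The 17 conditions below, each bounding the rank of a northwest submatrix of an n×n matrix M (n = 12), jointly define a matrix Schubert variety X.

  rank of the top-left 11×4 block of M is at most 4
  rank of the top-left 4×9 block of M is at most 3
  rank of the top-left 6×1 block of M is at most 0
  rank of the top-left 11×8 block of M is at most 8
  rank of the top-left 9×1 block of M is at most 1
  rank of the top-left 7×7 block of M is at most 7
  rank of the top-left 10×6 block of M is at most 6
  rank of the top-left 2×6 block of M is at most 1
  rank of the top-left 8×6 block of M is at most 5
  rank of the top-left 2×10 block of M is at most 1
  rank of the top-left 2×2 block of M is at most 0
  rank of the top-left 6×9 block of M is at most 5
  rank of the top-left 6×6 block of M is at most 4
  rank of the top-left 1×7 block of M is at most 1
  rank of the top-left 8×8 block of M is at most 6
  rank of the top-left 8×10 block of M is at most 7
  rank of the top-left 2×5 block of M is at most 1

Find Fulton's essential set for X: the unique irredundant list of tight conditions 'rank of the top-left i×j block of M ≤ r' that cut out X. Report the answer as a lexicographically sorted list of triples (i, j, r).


Computing R[i][j] = min implied NW-rank bound (n=12, 17 conditions):

  0 | 0 | 1 | 1 | 1 | 1 | 1 | 1 | 1 | 1 | 1 | 1
  0 | 0 | 1 | 1 | 1 | 1 | 1 | 1 | 1 | 1 | 2 | 2
  0 | 1 | 2 | 2 | 2 | 2 | 2 | 2 | 2 | 2 | 3 | 3
  0 | 1 | 2 | 3 | 3 | 3 | 3 | 3 | 3 | 3 | 4 | 4
  0 | 1 | 2 | 3 | 4 | 4 | 4 | 4 | 4 | 4 | 5 | 5
  0 | 1 | 2 | 3 | 4 | 4 | 5 | 5 | 5 | 5 | 6 | 6
  1 | 2 | 3 | 4 | 5 | 5 | 6 | 6 | 6 | 6 | 7 | 7
  1 | 2 | 3 | 4 | 5 | 5 | 6 | 6 | 7 | 7 | 8 | 8
  1 | 2 | 3 | 4 | 5 | 6 | 7 | 7 | 8 | 8 | 9 | 9
  1 | 2 | 3 | 4 | 5 | 6 | 7 | 8 | 9 | 9 | 10 | 10
  1 | 2 | 3 | 4 | 5 | 6 | 7 | 8 | 9 | 10 | 11 | 11
  1 | 2 | 3 | 4 | 5 | 6 | 7 | 8 | 9 | 10 | 11 | 12

the unique w with this rank table is (3, 11, 2, 4, 5, 7, 1, 9, 6, 8, 10, 12).

6 SE-corners of the 18-cell Rothe diagram give Ess(w):

[(2, 2, 0), (2, 10, 1), (6, 1, 0), (6, 6, 4), (8, 6, 5), (8, 8, 6)]


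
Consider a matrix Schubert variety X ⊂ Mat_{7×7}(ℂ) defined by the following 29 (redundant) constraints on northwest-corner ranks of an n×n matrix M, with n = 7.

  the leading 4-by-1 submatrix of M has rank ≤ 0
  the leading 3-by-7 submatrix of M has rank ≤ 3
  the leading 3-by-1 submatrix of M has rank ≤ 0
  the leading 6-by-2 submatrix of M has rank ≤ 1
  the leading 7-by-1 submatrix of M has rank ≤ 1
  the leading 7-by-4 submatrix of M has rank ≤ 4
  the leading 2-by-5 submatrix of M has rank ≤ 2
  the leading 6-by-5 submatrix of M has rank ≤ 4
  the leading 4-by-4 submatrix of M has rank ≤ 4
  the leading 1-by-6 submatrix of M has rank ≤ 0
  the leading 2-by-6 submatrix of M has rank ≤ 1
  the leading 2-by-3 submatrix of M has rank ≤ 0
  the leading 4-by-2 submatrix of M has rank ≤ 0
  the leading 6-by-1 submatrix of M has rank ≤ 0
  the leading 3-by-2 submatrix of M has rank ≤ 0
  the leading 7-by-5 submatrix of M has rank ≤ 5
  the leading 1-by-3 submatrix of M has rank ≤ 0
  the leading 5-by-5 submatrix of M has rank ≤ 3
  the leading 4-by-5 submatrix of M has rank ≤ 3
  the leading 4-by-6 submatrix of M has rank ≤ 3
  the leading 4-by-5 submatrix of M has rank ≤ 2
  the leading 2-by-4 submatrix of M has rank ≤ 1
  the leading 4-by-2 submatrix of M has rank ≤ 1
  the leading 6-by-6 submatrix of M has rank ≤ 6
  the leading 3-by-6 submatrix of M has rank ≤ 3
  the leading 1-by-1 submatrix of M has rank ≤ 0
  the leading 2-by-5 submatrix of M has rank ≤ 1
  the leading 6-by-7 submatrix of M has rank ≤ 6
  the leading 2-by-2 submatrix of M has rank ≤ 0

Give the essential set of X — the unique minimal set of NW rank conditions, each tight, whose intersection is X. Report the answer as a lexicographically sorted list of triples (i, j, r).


Recovering R(i,j) via the rank-extension bound from the 29 conditions:

  R[1]: 0, 0, 0, 0, 0, 0, 1
  R[2]: 0, 0, 0, 1, 1, 1, 2
  R[3]: 0, 0, 1, 2, 2, 2, 3
  R[4]: 0, 0, 1, 2, 2, 3, 4
  R[5]: 0, 1, 2, 3, 3, 4, 5
  R[6]: 0, 1, 2, 3, 4, 5, 6
  R[7]: 1, 2, 3, 4, 5, 6, 7

so w = (7, 4, 3, 6, 2, 5, 1).

Fulton essential set (5 of the 16 Rothe cells):

[(1, 6, 0), (2, 3, 0), (4, 2, 0), (4, 5, 2), (6, 1, 0)]


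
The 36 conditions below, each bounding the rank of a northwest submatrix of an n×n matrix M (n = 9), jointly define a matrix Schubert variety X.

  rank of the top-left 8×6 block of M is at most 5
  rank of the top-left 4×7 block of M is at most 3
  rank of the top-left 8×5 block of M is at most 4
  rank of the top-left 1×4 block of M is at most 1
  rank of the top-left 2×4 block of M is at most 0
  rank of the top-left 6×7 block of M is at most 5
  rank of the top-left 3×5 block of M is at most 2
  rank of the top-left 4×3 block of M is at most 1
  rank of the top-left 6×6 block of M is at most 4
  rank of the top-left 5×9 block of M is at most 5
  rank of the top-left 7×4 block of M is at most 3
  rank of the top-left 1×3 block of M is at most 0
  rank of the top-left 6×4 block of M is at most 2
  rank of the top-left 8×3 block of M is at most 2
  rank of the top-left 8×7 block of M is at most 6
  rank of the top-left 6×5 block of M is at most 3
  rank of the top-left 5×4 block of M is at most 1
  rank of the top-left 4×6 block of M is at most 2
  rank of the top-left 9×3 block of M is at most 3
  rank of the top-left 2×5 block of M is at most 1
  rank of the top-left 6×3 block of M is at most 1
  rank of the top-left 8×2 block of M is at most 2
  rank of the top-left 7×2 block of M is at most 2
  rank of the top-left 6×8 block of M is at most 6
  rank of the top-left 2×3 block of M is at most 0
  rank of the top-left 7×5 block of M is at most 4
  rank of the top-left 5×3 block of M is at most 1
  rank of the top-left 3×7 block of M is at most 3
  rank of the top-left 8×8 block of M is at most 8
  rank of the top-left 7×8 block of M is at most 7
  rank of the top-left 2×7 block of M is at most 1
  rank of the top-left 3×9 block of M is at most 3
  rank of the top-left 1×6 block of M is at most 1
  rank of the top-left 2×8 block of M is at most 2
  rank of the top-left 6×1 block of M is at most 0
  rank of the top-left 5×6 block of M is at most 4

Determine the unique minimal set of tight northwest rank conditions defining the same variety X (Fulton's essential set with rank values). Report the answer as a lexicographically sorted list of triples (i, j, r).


Propagating the 36 rank bounds to every northwest block:

  row 1: 0 0 0 0 1 1 1 1 1
  row 2: 0 0 0 0 1 1 1 2 2
  row 3: 0 1 1 1 2 2 2 3 3
  row 4: 0 1 1 1 2 2 3 4 4
  row 5: 0 1 1 1 2 3 4 5 5
  row 6: 0 1 1 2 3 4 5 6 6
  row 7: 1 2 2 3 4 5 6 7 7
  row 8: 1 2 2 3 4 5 6 7 8
  row 9: 1 2 3 4 5 6 7 8 9

giving w = (5, 8, 2, 7, 6, 4, 1, 9, 3) via Δ²R.

Fulton essential set (7 of the 21 Rothe cells):

[(2, 4, 0), (2, 7, 1), (4, 6, 2), (5, 4, 1), (6, 1, 0), (6, 3, 1), (8, 3, 2)]


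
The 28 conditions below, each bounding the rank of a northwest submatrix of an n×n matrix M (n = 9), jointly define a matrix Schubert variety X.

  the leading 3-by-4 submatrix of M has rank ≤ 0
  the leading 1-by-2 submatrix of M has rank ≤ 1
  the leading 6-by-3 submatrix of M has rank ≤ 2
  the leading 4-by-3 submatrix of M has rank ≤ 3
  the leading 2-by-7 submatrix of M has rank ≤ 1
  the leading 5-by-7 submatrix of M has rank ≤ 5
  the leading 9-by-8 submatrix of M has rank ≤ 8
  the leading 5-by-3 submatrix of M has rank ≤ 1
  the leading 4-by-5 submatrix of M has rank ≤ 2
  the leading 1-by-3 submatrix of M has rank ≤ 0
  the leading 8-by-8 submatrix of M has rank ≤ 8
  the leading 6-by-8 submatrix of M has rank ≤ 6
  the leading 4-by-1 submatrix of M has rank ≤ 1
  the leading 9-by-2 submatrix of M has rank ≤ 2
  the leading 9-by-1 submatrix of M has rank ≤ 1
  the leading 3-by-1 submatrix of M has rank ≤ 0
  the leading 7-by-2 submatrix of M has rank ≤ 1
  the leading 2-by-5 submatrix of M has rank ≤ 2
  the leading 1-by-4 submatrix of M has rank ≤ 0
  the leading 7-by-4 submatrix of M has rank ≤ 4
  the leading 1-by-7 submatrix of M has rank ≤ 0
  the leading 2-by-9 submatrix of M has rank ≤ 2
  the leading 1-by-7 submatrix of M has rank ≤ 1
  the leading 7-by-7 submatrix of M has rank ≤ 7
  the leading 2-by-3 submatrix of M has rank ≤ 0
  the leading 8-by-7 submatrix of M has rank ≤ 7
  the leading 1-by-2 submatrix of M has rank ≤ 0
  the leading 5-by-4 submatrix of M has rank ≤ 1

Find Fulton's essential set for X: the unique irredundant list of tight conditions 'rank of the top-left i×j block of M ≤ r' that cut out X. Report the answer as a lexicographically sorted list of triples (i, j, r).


Recovering R(i,j) via the rank-extension bound from the 28 conditions:

  row 1: 0 0 0 0 0 0 0 1 1
  row 2: 0 0 0 0 1 1 1 2 2
  row 3: 0 0 0 0 1 2 2 3 3
  row 4: 1 1 1 1 2 3 3 4 4
  row 5: 1 1 1 1 2 3 4 5 5
  row 6: 1 1 2 2 3 4 5 6 6
  row 7: 1 1 2 3 4 5 6 7 7
  row 8: 1 2 3 4 5 6 7 8 8
  row 9: 1 2 3 4 5 6 7 8 9

second differences of R give the permutation w = (8, 5, 6, 1, 7, 3, 4, 2, 9).

4 SE-corners of the 20-cell Rothe diagram give Ess(w):

[(1, 7, 0), (3, 4, 0), (5, 4, 1), (7, 2, 1)]


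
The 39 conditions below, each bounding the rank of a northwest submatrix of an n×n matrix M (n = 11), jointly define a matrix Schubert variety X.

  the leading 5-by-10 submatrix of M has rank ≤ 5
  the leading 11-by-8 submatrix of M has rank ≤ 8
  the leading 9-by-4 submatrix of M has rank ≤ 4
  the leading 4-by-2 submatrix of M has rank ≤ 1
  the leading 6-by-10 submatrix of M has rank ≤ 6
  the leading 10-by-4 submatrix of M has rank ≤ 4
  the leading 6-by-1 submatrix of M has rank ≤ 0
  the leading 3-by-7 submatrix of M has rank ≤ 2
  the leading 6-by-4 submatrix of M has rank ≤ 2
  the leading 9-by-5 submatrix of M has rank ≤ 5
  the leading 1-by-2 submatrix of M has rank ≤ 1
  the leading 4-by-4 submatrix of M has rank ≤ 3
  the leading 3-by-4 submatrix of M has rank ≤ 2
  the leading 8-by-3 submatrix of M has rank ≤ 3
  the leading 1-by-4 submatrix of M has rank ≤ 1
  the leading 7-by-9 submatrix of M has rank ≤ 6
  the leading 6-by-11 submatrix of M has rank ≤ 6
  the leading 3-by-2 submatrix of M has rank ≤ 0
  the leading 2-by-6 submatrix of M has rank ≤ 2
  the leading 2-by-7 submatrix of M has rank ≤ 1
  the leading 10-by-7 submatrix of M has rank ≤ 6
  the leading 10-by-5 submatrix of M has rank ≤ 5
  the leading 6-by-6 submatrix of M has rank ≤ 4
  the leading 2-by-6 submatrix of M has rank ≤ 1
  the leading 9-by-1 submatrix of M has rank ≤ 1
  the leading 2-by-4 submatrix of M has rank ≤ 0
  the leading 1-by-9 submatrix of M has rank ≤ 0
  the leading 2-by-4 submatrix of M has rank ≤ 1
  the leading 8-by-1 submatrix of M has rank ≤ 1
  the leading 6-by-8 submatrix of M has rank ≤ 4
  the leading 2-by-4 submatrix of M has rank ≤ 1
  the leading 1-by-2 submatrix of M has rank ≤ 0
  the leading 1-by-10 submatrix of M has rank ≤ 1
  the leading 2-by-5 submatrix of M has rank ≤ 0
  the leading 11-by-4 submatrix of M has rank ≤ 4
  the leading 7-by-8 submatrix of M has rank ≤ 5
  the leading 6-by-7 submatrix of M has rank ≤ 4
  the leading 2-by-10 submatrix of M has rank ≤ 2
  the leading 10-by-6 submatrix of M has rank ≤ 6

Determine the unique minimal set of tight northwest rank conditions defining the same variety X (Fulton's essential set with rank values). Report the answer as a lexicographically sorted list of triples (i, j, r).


Reconstructing r_w from the 39 given conditions:

  R[1]: 0  0  0  0  0  0  0  0  0  1  1
  R[2]: 0  0  0  0  0  1  1  1  1  2  2
  R[3]: 0  0  1  1  1  2  2  2  2  3  3
  R[4]: 0  1  2  2  2  3  3  3  3  4  4
  R[5]: 0  1  2  2  3  4  4  4  4  5  5
  R[6]: 0  1  2  2  3  4  4  4  5  6  6
  R[7]: 1  2  3  3  4  5  5  5  6  7  7
  R[8]: 1  2  3  4  5  6  6  6  7  8  8
  R[9]: 1  2  3  4  5  6  6  7  8  9  9
  R[10]: 1  2  3  4  5  6  6  7  8  9  10
  R[11]: 1  2  3  4  5  6  7  8  9  10  11

so w = (10, 6, 3, 2, 5, 9, 1, 4, 8, 11, 7).

ℓ(w)=25; the 7 essential cells (i,j,r):

[(1, 9, 0), (2, 5, 0), (3, 2, 0), (6, 1, 0), (6, 4, 2), (6, 8, 4), (10, 7, 6)]


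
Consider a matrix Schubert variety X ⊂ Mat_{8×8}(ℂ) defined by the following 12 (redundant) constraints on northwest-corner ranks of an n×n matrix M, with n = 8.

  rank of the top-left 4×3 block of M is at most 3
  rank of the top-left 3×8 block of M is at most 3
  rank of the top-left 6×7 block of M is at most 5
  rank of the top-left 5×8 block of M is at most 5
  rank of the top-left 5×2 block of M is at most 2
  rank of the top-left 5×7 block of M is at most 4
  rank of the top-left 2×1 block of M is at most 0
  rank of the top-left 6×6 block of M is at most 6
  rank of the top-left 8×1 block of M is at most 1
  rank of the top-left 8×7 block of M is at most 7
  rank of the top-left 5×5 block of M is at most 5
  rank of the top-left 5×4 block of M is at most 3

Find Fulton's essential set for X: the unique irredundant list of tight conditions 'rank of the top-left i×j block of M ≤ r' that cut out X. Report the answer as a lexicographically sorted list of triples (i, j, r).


The tightest implied rank at each (i,j), from the 12 conditions:

  i=1: 0  1  1  1  1  1  1  1
  i=2: 0  1  2  2  2  2  2  2
  i=3: 1  2  3  3  3  3  3  3
  i=4: 1  2  3  3  4  4  4  4
  i=5: 1  2  3  3  4  4  4  5
  i=6: 1  2  3  4  5  5  5  6
  i=7: 1  2  3  4  5  6  6  7
  i=8: 1  2  3  4  5  6  7  8

the unique w with this rank table is (2, 3, 1, 5, 8, 4, 6, 7).

3 SE-corners of the 6-cell Rothe diagram give Ess(w):

[(2, 1, 0), (5, 4, 3), (5, 7, 4)]


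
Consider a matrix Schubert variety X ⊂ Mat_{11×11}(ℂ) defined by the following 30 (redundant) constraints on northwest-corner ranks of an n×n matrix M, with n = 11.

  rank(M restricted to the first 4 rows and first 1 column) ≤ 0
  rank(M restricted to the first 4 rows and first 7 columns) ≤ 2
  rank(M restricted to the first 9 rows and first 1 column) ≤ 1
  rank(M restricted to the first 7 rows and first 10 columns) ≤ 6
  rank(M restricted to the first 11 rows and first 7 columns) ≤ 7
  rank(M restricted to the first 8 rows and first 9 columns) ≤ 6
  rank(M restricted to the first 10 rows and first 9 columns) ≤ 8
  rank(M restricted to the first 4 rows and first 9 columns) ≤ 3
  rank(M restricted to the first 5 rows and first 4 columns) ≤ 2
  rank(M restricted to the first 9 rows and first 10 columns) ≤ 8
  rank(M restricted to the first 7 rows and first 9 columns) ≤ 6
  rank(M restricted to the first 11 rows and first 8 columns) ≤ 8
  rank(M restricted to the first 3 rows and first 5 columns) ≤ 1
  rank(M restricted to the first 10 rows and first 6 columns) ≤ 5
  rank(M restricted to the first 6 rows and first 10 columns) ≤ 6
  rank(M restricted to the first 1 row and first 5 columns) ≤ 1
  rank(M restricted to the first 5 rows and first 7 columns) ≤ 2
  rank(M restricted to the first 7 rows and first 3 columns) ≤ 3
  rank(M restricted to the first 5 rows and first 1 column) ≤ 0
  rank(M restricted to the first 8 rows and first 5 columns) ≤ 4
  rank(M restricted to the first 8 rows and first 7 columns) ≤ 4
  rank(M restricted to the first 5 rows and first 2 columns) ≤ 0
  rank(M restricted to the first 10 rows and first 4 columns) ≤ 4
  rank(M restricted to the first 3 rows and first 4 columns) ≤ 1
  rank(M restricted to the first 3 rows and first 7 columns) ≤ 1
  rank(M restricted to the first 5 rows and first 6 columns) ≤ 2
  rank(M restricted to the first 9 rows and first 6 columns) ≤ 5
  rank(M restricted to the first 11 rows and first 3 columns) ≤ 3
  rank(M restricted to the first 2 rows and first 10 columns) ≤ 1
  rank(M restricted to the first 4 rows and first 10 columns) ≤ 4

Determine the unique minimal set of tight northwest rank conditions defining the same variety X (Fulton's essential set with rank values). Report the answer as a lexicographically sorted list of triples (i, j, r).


Rank table r_w(11×11) implied by the 30 constraints:

  0 | 0 | 1 | 1 | 1 | 1 | 1 | 1 | 1 | 1 | 1
  0 | 0 | 1 | 1 | 1 | 1 | 1 | 1 | 1 | 1 | 2
  0 | 0 | 1 | 1 | 1 | 1 | 1 | 2 | 2 | 2 | 3
  0 | 0 | 1 | 2 | 2 | 2 | 2 | 3 | 3 | 3 | 4
  0 | 0 | 1 | 2 | 2 | 2 | 2 | 3 | 4 | 4 | 5
  1 | 1 | 2 | 3 | 3 | 3 | 3 | 4 | 5 | 5 | 6
  1 | 2 | 3 | 4 | 4 | 4 | 4 | 5 | 6 | 6 | 7
  1 | 2 | 3 | 4 | 4 | 4 | 4 | 5 | 6 | 7 | 8
  1 | 2 | 3 | 4 | 5 | 5 | 5 | 6 | 7 | 8 | 9
  1 | 2 | 3 | 4 | 5 | 5 | 6 | 7 | 8 | 9 | 10
  1 | 2 | 3 | 4 | 5 | 6 | 7 | 8 | 9 | 10 | 11

so w = (3, 11, 8, 4, 9, 1, 2, 10, 5, 7, 6).

|D(w)|=28, |Ess(w)|=6:

[(2, 10, 1), (3, 7, 1), (5, 2, 0), (5, 7, 2), (8, 7, 4), (10, 6, 5)]


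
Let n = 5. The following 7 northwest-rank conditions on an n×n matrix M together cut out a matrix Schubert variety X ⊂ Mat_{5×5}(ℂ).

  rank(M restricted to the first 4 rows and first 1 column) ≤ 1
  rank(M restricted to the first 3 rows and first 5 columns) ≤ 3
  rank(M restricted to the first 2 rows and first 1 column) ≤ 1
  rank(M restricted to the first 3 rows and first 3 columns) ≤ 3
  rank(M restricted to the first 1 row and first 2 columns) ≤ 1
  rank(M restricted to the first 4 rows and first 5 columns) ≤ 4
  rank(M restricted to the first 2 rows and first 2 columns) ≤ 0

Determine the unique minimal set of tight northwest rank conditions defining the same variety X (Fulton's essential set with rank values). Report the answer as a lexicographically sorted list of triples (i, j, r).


The tightest implied rank at each (i,j), from the 7 conditions:

  R[1]: 0, 0, 1, 1, 1
  R[2]: 0, 0, 1, 2, 2
  R[3]: 1, 1, 2, 3, 3
  R[4]: 1, 2, 3, 4, 4
  R[5]: 1, 2, 3, 4, 5

giving w = (3, 4, 1, 2, 5) via Δ²R.

Fulton essential set (1 of the 4 Rothe cells):

[(2, 2, 0)]


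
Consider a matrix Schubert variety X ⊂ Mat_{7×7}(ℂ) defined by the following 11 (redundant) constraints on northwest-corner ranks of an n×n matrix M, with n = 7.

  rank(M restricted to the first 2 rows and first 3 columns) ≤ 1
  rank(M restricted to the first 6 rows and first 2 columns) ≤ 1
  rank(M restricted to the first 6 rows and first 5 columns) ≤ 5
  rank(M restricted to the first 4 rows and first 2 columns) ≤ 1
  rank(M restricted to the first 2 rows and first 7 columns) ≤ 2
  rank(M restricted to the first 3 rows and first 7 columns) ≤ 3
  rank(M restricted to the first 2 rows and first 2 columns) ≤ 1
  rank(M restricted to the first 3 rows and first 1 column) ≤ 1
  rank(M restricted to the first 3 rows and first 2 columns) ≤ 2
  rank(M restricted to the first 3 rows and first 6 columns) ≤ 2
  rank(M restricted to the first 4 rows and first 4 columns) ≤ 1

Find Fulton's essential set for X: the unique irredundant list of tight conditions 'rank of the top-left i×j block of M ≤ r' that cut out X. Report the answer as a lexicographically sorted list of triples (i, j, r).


Propagating the 11 rank bounds to every northwest block:

  row 1: 1 | 1 | 1 | 1 | 1 | 1 | 1
  row 2: 1 | 1 | 1 | 1 | 2 | 2 | 2
  row 3: 1 | 1 | 1 | 1 | 2 | 2 | 3
  row 4: 1 | 1 | 1 | 1 | 2 | 3 | 4
  row 5: 1 | 1 | 2 | 2 | 3 | 4 | 5
  row 6: 1 | 1 | 2 | 3 | 4 | 5 | 6
  row 7: 1 | 2 | 3 | 4 | 5 | 6 | 7

reading off 1-entries of Δ²R: w = (1, 5, 7, 6, 3, 4, 2).

3 SE-corners of the 12-cell Rothe diagram give Ess(w):

[(3, 6, 2), (4, 4, 1), (6, 2, 1)]


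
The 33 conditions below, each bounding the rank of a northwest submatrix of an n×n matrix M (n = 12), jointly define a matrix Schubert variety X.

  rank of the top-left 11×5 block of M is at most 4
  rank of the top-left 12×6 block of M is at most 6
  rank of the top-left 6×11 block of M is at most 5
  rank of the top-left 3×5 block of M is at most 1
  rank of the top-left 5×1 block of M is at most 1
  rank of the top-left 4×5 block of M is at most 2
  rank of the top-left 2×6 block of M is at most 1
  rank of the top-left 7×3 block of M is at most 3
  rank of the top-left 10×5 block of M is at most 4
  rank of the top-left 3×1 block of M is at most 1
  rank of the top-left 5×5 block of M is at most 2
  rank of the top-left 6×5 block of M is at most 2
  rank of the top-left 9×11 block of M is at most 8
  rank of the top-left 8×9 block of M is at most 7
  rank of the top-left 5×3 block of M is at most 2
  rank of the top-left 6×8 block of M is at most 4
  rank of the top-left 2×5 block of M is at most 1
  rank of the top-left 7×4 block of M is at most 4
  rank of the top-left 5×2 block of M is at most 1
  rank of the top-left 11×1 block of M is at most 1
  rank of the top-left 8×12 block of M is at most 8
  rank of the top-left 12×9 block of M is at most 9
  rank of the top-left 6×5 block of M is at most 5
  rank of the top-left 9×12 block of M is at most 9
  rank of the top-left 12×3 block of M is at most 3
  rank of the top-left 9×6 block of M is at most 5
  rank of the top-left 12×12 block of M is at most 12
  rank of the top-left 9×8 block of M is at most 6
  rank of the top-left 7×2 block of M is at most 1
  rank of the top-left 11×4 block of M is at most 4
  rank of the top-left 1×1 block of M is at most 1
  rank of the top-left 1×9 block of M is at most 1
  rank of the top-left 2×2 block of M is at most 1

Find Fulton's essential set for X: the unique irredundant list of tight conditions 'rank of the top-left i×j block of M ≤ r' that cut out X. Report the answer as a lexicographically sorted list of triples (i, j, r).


Propagating the 33 rank bounds to every northwest block:

  R[1]: 1  1  1  1  1  1  1  1  1  1  1  1
  R[2]: 1  1  1  1  1  1  2  2  2  2  2  2
  R[3]: 1  1  1  1  1  2  3  3  3  3  3  3
  R[4]: 1  1  2  2  2  3  4  4  4  4  4  4
  R[5]: 1  1  2  2  2  3  4  4  5  5  5  5
  R[6]: 1  1  2  2  2  3  4  4  5  5  5  6
  R[7]: 1  1  2  3  3  4  5  5  6  6  6  7
  R[8]: 1  2  3  4  4  5  6  6  7  7  7  8
  R[9]: 1  2  3  4  4  5  6  6  7  8  8  9
  R[10]: 1  2  3  4  4  5  6  7  8  9  9  10
  R[11]: 1  2  3  4  4  5  6  7  8  9  10  11
  R[12]: 1  2  3  4  5  6  7  8  9  10  11  12

giving w = (1, 7, 6, 3, 9, 12, 4, 2, 10, 8, 11, 5) via Δ²R.

ℓ(w)=25; the 8 essential cells (i,j,r):

[(2, 6, 1), (3, 5, 1), (6, 5, 2), (6, 8, 4), (6, 11, 5), (7, 2, 1), (9, 8, 6), (11, 5, 4)]


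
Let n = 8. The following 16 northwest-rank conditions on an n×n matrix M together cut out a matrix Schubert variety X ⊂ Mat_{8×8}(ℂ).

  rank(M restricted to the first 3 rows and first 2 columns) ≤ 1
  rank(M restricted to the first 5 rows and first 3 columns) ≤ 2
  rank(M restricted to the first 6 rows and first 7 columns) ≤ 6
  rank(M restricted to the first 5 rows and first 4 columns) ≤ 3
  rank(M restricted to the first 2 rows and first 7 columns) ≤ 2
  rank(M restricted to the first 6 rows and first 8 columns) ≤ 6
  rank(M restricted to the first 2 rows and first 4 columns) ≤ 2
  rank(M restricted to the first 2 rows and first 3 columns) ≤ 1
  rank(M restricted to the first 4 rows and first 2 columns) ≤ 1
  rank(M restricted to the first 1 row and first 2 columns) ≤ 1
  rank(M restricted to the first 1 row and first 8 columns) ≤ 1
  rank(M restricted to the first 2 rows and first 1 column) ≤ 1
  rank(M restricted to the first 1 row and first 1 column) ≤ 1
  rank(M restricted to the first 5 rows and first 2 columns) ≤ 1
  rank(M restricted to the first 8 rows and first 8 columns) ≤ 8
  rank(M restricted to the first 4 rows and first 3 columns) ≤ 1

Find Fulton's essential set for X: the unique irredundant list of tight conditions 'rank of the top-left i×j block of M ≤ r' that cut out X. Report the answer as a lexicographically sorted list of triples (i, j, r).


Recovering R(i,j) via the rank-extension bound from the 16 conditions:

  R[1]: 1 | 1 | 1 | 1 | 1 | 1 | 1 | 1
  R[2]: 1 | 1 | 1 | 2 | 2 | 2 | 2 | 2
  R[3]: 1 | 1 | 1 | 2 | 3 | 3 | 3 | 3
  R[4]: 1 | 1 | 1 | 2 | 3 | 4 | 4 | 4
  R[5]: 1 | 1 | 2 | 3 | 4 | 5 | 5 | 5
  R[6]: 1 | 2 | 3 | 4 | 5 | 6 | 6 | 6
  R[7]: 1 | 2 | 3 | 4 | 5 | 6 | 7 | 7
  R[8]: 1 | 2 | 3 | 4 | 5 | 6 | 7 | 8

reading off 1-entries of Δ²R: w = (1, 4, 5, 6, 3, 2, 7, 8).

Fulton essential set (2 of the 7 Rothe cells):

[(4, 3, 1), (5, 2, 1)]


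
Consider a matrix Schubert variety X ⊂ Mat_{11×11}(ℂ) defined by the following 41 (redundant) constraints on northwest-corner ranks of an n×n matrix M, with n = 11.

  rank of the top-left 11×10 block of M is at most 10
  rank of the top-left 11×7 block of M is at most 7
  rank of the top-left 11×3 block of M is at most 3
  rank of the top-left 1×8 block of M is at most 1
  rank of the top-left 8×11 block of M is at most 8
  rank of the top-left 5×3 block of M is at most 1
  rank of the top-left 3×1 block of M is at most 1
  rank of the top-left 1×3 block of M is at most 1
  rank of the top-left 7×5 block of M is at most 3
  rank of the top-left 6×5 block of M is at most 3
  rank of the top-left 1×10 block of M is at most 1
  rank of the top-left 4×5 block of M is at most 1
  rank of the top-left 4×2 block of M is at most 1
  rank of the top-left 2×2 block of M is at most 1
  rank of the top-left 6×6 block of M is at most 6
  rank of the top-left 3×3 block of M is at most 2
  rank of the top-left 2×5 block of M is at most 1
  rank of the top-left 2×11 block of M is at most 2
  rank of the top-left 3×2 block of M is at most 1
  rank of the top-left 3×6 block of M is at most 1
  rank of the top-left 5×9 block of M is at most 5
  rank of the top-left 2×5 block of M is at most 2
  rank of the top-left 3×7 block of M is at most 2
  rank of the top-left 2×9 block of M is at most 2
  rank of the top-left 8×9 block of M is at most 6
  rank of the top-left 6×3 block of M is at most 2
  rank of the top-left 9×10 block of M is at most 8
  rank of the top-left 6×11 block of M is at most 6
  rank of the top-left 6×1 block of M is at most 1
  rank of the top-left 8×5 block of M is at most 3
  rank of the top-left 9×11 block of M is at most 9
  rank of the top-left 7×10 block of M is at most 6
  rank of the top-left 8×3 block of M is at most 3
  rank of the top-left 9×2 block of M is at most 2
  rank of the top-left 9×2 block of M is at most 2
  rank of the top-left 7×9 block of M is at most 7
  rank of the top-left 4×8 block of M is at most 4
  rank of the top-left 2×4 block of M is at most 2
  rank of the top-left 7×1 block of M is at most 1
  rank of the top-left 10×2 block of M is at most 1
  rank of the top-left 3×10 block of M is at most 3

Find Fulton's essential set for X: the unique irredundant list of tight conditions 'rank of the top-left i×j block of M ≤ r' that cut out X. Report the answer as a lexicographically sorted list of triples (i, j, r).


Computing R[i][j] = min implied NW-rank bound (n=11, 41 conditions):

  row 1: 1 | 1 | 1 | 1 | 1 | 1 | 1 | 1 | 1 | 1 | 1
  row 2: 1 | 1 | 1 | 1 | 1 | 1 | 2 | 2 | 2 | 2 | 2
  row 3: 1 | 1 | 1 | 1 | 1 | 1 | 2 | 3 | 3 | 3 | 3
  row 4: 1 | 1 | 1 | 1 | 1 | 2 | 3 | 4 | 4 | 4 | 4
  row 5: 1 | 1 | 1 | 2 | 2 | 3 | 4 | 5 | 5 | 5 | 5
  row 6: 1 | 1 | 2 | 3 | 3 | 4 | 5 | 6 | 6 | 6 | 6
  row 7: 1 | 1 | 2 | 3 | 3 | 4 | 5 | 6 | 6 | 6 | 7
  row 8: 1 | 1 | 2 | 3 | 3 | 4 | 5 | 6 | 6 | 7 | 8
  row 9: 1 | 1 | 2 | 3 | 4 | 5 | 6 | 7 | 7 | 8 | 9
  row 10: 1 | 1 | 2 | 3 | 4 | 5 | 6 | 7 | 8 | 9 | 10
  row 11: 1 | 2 | 3 | 4 | 5 | 6 | 7 | 8 | 9 | 10 | 11

so w = (1, 7, 8, 6, 4, 3, 11, 10, 5, 9, 2).

ℓ(w)=26; the 7 essential cells (i,j,r):

[(3, 6, 1), (4, 5, 1), (5, 3, 1), (7, 10, 6), (8, 5, 3), (8, 9, 6), (10, 2, 1)]


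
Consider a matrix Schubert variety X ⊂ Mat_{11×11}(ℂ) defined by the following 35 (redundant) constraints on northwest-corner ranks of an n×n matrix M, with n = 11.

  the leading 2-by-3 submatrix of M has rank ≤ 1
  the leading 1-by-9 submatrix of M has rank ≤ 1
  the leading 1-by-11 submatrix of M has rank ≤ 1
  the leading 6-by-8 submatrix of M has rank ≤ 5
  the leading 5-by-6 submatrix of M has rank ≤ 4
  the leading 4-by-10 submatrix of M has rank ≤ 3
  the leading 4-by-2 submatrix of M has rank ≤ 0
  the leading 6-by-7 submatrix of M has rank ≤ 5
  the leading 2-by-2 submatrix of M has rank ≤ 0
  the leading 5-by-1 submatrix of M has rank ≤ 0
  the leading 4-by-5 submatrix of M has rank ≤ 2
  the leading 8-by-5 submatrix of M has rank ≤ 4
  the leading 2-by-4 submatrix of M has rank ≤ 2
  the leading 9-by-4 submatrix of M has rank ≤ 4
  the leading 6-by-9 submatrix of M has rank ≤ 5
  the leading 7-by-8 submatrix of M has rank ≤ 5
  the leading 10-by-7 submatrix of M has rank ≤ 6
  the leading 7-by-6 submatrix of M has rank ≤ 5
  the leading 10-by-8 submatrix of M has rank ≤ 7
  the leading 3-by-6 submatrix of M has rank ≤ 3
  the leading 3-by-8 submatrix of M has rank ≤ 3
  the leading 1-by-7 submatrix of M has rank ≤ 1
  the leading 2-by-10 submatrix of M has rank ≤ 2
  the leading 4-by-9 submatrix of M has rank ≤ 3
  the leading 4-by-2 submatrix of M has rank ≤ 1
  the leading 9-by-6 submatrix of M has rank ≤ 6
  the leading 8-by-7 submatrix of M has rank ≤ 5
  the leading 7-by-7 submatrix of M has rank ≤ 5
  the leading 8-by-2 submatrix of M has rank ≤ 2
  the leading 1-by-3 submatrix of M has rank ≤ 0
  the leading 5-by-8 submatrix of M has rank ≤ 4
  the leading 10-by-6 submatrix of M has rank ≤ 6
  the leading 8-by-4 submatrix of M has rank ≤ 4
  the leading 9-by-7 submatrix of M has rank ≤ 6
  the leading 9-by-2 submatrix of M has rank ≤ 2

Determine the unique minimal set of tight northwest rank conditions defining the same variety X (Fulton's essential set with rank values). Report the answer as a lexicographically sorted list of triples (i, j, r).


The tightest implied rank at each (i,j), from the 35 conditions:

  0 | 0 | 0 | 1 | 1 | 1 | 1 | 1 | 1 | 1 | 1
  0 | 0 | 1 | 2 | 2 | 2 | 2 | 2 | 2 | 2 | 2
  0 | 0 | 1 | 2 | 2 | 3 | 3 | 3 | 3 | 3 | 3
  0 | 0 | 1 | 2 | 2 | 3 | 3 | 3 | 3 | 3 | 4
  0 | 1 | 2 | 3 | 3 | 4 | 4 | 4 | 4 | 4 | 5
  1 | 2 | 3 | 4 | 4 | 5 | 5 | 5 | 5 | 5 | 6
  1 | 2 | 3 | 4 | 4 | 5 | 5 | 5 | 6 | 6 | 7
  1 | 2 | 3 | 4 | 4 | 5 | 5 | 6 | 7 | 7 | 8
  1 | 2 | 3 | 4 | 5 | 6 | 6 | 7 | 8 | 8 | 9
  1 | 2 | 3 | 4 | 5 | 6 | 6 | 7 | 8 | 9 | 10
  1 | 2 | 3 | 4 | 5 | 6 | 7 | 8 | 9 | 10 | 11

the unique w with this rank table is (4, 3, 6, 11, 2, 1, 9, 8, 5, 10, 7).

|D(w)|=22, |Ess(w)|=9:

[(1, 3, 0), (4, 2, 0), (4, 5, 2), (4, 10, 3), (5, 1, 0), (7, 8, 5), (8, 5, 4), (8, 7, 5), (10, 7, 6)]


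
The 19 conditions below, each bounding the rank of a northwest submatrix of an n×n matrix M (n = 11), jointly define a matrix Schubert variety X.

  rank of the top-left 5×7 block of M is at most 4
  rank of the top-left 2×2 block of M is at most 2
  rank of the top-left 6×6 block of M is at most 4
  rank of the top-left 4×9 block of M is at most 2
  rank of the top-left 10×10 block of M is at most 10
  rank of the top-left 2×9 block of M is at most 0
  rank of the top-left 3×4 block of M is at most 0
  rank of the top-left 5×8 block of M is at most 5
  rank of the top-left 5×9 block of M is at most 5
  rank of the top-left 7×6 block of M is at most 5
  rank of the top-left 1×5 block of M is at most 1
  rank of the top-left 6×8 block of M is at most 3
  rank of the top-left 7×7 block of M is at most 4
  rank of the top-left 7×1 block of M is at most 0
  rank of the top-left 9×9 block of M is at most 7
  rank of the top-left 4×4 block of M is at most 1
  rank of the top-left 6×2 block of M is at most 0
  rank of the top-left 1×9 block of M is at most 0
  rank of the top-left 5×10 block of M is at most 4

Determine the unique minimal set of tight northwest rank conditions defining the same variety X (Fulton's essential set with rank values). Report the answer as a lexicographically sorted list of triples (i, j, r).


Recovering R(i,j) via the rank-extension bound from the 19 conditions:

  0 | 0 | 0 | 0 | 0 | 0 | 0 | 0 | 0 | 1 | 1
  0 | 0 | 0 | 0 | 0 | 0 | 0 | 0 | 0 | 1 | 2
  0 | 0 | 0 | 0 | 1 | 1 | 1 | 1 | 1 | 2 | 3
  0 | 0 | 1 | 1 | 2 | 2 | 2 | 2 | 2 | 3 | 4
  0 | 0 | 1 | 2 | 3 | 3 | 3 | 3 | 3 | 4 | 5
  0 | 0 | 1 | 2 | 3 | 3 | 3 | 3 | 4 | 5 | 6
  0 | 1 | 2 | 3 | 4 | 4 | 4 | 4 | 5 | 6 | 7
  1 | 2 | 3 | 4 | 5 | 5 | 5 | 5 | 6 | 7 | 8
  1 | 2 | 3 | 4 | 5 | 6 | 6 | 6 | 7 | 8 | 9
  1 | 2 | 3 | 4 | 5 | 6 | 7 | 7 | 8 | 9 | 10
  1 | 2 | 3 | 4 | 5 | 6 | 7 | 8 | 9 | 10 | 11

reading off 1-entries of Δ²R: w = (10, 11, 5, 3, 4, 9, 2, 1, 6, 7, 8).

Fulton essential set (5 of the 32 Rothe cells):

[(2, 9, 0), (3, 4, 0), (6, 2, 0), (6, 8, 3), (7, 1, 0)]


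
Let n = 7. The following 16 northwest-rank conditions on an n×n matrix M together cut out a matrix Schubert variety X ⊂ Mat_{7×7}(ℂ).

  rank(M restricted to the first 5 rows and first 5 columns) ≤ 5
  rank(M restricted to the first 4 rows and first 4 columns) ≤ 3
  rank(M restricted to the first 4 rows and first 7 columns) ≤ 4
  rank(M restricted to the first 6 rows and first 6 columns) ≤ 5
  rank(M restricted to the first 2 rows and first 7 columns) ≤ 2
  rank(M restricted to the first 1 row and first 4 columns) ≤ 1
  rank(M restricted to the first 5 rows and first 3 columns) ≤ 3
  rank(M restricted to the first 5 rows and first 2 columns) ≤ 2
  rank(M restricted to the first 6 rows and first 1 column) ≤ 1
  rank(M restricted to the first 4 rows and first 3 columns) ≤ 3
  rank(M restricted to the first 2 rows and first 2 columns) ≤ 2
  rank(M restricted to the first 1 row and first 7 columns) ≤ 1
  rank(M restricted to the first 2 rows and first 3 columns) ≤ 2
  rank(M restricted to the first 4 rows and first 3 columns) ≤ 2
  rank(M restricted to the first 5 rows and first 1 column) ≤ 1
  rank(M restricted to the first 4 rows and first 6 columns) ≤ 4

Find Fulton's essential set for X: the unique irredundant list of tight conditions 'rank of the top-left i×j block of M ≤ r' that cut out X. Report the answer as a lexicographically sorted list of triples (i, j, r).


Propagating the 16 rank bounds to every northwest block:

  row 1: 1, 1, 1, 1, 1, 1, 1
  row 2: 1, 2, 2, 2, 2, 2, 2
  row 3: 1, 2, 2, 3, 3, 3, 3
  row 4: 1, 2, 2, 3, 4, 4, 4
  row 5: 1, 2, 3, 4, 5, 5, 5
  row 6: 1, 2, 3, 4, 5, 5, 6
  row 7: 1, 2, 3, 4, 5, 6, 7

second differences of R give the permutation w = (1, 2, 4, 5, 3, 7, 6).

2 SE-corners of the 3-cell Rothe diagram give Ess(w):

[(4, 3, 2), (6, 6, 5)]


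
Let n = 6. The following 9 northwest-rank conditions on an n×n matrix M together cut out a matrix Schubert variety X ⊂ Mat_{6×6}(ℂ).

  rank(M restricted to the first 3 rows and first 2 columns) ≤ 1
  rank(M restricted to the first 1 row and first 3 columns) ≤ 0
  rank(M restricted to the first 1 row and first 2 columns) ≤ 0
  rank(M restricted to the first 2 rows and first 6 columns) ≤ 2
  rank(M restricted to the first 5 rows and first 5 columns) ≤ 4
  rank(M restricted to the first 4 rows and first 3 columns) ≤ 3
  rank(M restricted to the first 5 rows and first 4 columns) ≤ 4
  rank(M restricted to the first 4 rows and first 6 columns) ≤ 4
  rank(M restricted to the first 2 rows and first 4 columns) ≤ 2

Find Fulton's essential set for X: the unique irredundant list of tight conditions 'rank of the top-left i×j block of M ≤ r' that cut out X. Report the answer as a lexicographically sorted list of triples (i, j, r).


Reconstructing r_w from the 9 given conditions:

  row 1: 0  0  0  1  1  1
  row 2: 1  1  1  2  2  2
  row 3: 1  1  2  3  3  3
  row 4: 1  2  3  4  4  4
  row 5: 1  2  3  4  4  5
  row 6: 1  2  3  4  5  6

second differences of R give the permutation w = (4, 1, 3, 2, 6, 5).

3 SE-corners of the 5-cell Rothe diagram give Ess(w):

[(1, 3, 0), (3, 2, 1), (5, 5, 4)]


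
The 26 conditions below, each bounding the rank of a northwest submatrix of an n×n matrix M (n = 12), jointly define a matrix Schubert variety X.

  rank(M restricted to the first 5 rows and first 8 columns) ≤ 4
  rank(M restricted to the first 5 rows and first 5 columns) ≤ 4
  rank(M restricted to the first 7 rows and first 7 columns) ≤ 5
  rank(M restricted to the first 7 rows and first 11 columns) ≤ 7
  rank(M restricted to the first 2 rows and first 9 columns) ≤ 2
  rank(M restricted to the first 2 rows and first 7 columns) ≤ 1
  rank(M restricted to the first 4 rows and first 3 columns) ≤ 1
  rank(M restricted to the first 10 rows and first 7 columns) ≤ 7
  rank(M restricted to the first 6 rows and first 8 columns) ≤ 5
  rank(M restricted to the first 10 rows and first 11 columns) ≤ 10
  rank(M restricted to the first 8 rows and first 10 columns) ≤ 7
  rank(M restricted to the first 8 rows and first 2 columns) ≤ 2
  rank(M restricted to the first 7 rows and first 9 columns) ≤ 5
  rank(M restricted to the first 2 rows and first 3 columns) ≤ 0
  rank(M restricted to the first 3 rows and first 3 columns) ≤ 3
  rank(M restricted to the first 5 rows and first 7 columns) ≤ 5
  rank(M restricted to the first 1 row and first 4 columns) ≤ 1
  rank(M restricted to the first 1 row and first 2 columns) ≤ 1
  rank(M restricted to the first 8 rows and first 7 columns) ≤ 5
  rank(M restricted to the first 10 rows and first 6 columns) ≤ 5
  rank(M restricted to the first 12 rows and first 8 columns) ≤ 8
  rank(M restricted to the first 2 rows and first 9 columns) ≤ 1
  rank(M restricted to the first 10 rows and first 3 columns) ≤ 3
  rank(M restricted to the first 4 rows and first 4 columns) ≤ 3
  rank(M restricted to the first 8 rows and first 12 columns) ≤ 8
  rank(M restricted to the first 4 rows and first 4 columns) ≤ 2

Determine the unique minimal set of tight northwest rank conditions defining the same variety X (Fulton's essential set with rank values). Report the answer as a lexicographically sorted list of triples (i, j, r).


Rank table r_w(12×12) implied by the 26 constraints:

  row 1: 0 | 0 | 0 | 1 | 1 | 1 | 1 | 1 | 1 | 1 | 1 | 1
  row 2: 0 | 0 | 0 | 1 | 1 | 1 | 1 | 1 | 1 | 2 | 2 | 2
  row 3: 1 | 1 | 1 | 2 | 2 | 2 | 2 | 2 | 2 | 3 | 3 | 3
  row 4: 1 | 1 | 1 | 2 | 3 | 3 | 3 | 3 | 3 | 4 | 4 | 4
  row 5: 1 | 2 | 2 | 3 | 4 | 4 | 4 | 4 | 4 | 5 | 5 | 5
  row 6: 1 | 2 | 3 | 4 | 5 | 5 | 5 | 5 | 5 | 6 | 6 | 6
  row 7: 1 | 2 | 3 | 4 | 5 | 5 | 5 | 5 | 5 | 6 | 7 | 7
  row 8: 1 | 2 | 3 | 4 | 5 | 5 | 5 | 6 | 6 | 7 | 8 | 8
  row 9: 1 | 2 | 3 | 4 | 5 | 5 | 6 | 7 | 7 | 8 | 9 | 9
  row 10: 1 | 2 | 3 | 4 | 5 | 5 | 6 | 7 | 8 | 9 | 10 | 10
  row 11: 1 | 2 | 3 | 4 | 5 | 6 | 7 | 8 | 9 | 10 | 11 | 11
  row 12: 1 | 2 | 3 | 4 | 5 | 6 | 7 | 8 | 9 | 10 | 11 | 12

giving w = (4, 10, 1, 5, 2, 3, 11, 8, 7, 9, 6, 12) via Δ²R.

|D(w)|=21, |Ess(w)|=6:

[(2, 3, 0), (2, 9, 1), (4, 3, 1), (7, 9, 5), (8, 7, 5), (10, 6, 5)]


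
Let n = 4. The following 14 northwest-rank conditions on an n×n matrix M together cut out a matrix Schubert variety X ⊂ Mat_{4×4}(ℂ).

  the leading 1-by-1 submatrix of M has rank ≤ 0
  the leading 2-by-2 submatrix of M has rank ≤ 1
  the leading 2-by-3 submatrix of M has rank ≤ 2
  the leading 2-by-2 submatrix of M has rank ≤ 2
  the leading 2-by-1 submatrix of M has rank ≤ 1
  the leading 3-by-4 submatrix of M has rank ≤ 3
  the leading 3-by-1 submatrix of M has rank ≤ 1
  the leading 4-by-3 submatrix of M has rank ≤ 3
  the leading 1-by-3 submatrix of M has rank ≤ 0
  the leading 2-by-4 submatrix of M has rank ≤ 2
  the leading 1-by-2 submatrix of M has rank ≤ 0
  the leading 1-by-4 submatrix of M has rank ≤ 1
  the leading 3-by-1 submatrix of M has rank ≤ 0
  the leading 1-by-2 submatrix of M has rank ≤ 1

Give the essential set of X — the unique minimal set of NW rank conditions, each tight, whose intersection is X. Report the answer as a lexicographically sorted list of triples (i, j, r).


Computing R[i][j] = min implied NW-rank bound (n=4, 14 conditions):

  R[1]: 0 | 0 | 0 | 1
  R[2]: 0 | 1 | 1 | 2
  R[3]: 0 | 1 | 2 | 3
  R[4]: 1 | 2 | 3 | 4

so w = (4, 2, 3, 1).

|D(w)|=5, |Ess(w)|=2:

[(1, 3, 0), (3, 1, 0)]


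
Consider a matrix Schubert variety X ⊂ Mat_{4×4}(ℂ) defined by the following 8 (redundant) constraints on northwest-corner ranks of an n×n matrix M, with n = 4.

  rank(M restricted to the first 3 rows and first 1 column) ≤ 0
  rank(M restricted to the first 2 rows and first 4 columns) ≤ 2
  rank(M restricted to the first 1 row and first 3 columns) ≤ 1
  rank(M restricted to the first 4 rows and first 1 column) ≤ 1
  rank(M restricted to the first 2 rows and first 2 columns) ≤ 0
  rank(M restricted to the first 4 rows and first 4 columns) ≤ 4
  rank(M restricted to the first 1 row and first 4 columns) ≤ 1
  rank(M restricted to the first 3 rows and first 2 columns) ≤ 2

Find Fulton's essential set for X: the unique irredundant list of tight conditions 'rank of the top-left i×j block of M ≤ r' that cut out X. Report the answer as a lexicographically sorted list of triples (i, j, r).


Recovering R(i,j) via the rank-extension bound from the 8 conditions:

  0, 0, 1, 1
  0, 0, 1, 2
  0, 1, 2, 3
  1, 2, 3, 4

hence w(1..4) = (3, 4, 2, 1).

Rothe diagram D(w) (5 cells), 2 SE-corners (essential conditions):

[(2, 2, 0), (3, 1, 0)]
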